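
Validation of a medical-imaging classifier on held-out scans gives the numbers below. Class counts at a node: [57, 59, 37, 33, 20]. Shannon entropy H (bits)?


Probabilities: [57/206, 59/206, 37/206, 33/206, 20/206] ≈ [0.2767, 0.2864, 0.1796, 0.1602, 0.0971]
H = -((57/206)·log₂(57/206) + (59/206)·log₂(59/206) + (37/206)·log₂(37/206) + (33/206)·log₂(33/206) + (20/206)·log₂(20/206))
  = 2.2243 bits

2.2243 bits


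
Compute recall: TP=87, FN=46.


Recall = TP/(TP+FN)
= 87/(87+46)
= 87/133 = 65.41%

65.41%


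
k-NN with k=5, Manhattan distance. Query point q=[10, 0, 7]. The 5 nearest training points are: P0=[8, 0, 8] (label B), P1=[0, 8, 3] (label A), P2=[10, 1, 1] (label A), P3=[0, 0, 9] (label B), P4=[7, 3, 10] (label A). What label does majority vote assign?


d(q,P0) = 3  (label B)
d(q,P1) = 22  (label A)
d(q,P2) = 7  (label A)
d(q,P3) = 12  (label B)
d(q,P4) = 9  (label A)
Votes: A=3, B=2
Majority → A

A


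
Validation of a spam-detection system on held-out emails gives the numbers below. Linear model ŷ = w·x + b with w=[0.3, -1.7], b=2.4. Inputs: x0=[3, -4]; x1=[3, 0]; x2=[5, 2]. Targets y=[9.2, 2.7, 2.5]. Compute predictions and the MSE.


ŷ0 = (0.3)·(3) + (-1.7)·(-4) + 2.4 = 10.1
ŷ1 = (0.3)·(3) + (-1.7)·(0) + 2.4 = 3.3
ŷ2 = (0.3)·(5) + (-1.7)·(2) + 2.4 = 0.5
errors² = [0.81, 0.36, 4.0]
MSE = 5.1700/3 = 1.7233

1.7233


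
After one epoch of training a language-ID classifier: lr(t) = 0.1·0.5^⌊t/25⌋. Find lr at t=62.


n_drops = ⌊62/25⌋ = 2
lr = 0.1·0.5^2 = 0.1·0.25 = 0.025

0.025


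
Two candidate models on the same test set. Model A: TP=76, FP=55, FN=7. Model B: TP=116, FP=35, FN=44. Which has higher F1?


Model A: P=76/131=0.5802, R=76/83=0.9157, F1=2PR/(P+R)=2TP/(2TP+FP+FN)=152/214=0.7103
Model B: P=116/151=0.7682, R=116/160=0.725, F1=2PR/(P+R)=2TP/(2TP+FP+FN)=232/311=0.746
0.7103 < 0.746 → Model B

Model B


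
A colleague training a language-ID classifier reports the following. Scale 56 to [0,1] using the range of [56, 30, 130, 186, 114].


min=30, max=186
(56-30)/(186-30) = 26/156 = 0.1667

0.1667


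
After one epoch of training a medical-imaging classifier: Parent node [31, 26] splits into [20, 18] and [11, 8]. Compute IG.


Parent = [31, 26], H_parent = 0.9944
H_left = 0.998 (n=38), H_right = 0.9819 (n=19)
H_children = (38/57)·0.998 + (19/57)·0.9819 = 0.9926
IG = 0.9944 - 0.9926 = 0.0018

0.0018


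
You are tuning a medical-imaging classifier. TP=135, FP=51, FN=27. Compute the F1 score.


Precision = 135/186 = 0.7258
Recall = 135/162 = 0.8333
F1 = 2·P·R/(P+R) = 2·TP/(2·TP+FP+FN) = 270/(270+51+27) = 270/348 = 0.7759

0.7759


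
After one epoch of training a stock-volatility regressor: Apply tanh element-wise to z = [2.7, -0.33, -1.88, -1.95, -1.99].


tanh(2.7) = 0.991
tanh(-0.33) = -0.3185
tanh(-1.88) = -0.9545
tanh(-1.95) = -0.9603
tanh(-1.99) = -0.9633
result = [0.991, -0.3185, -0.9545, -0.9603, -0.9633]

[0.991, -0.3185, -0.9545, -0.9603, -0.9633]


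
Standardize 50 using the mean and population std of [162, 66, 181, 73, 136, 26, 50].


μ = 99.1429, σ = 55.4937
z = (50 - 99.1429)/55.4937 = -0.8856

-0.8856


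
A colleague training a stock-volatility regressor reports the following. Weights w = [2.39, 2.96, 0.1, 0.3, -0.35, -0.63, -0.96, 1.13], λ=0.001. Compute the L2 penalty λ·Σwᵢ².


‖w‖₂² = (2.39)² + (2.96)² + (0.1)² + (0.3)² + (-0.35)² + (-0.63)² + (-0.96)² + (1.13)²
     = 5.7121 + 8.7616 + 0.01 + 0.09 + 0.1225 + 0.3969 + 0.9216 + 1.2769
     = 17.2916
λ·‖w‖₂² = 0.001·17.2916 = 0.017292

0.017292


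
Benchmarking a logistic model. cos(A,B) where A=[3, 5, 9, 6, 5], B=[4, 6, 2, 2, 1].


A·B = 3·4 + 5·6 + 9·2 + 6·2 + 5·1 = 77
‖A‖ = √176 = 13.2665, ‖B‖ = √61 = 7.8102
cos = 77/(√176·√61) = 77/√10736 = 0.7431

0.7431


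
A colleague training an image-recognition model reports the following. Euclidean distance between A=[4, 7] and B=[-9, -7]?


d = √((4+ 9)² + (7+ 7)²)
  = √(169 + 196)
  = √365 = 19.105

19.105


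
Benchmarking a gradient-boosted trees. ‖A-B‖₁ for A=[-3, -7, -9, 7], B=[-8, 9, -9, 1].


d = |-3+ 8| + |-7-9| + |-9+ 9| + |7-1|
  = 5 + 16 + 0 + 6
  = 27

27


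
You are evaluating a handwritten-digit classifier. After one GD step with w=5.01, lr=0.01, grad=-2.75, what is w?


w_new = w - α·∇
= 5.01 - 0.01·-2.75
= 5.01 + 0.0275
= 5.0375

5.0375


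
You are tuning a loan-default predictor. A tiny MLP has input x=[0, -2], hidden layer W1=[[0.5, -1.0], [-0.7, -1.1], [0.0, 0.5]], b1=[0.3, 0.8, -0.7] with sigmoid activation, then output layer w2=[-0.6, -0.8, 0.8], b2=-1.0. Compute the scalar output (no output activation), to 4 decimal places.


z1[0] = (0.5)·(0) + (-1.0)·(-2) + 0.3 = 2.3
z1[1] = (-0.7)·(0) + (-1.1)·(-2) + 0.8 = 3.0
z1[2] = (0.0)·(0) + (0.5)·(-2) - 0.7 = -1.7
h = sigmoid(z1) = [0.9089, 0.9526, 0.1545]
output = (-0.6)·(0.9089) + (-0.8)·(0.9526) + (0.8)·(0.1545) - 1.0 = -2.1838

-2.1838


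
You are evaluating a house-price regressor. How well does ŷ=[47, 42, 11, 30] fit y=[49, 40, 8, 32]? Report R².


ȳ = 32.25
SS_res = Σ(y-ŷ)² = 21
SS_tot = Σ(y-ȳ)² = 928.75
R² = 1 - SS_res/SS_tot = 1 - 0.0226 = 0.9774

0.9774


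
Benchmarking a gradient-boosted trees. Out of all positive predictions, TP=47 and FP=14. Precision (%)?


Precision = TP/(TP+FP)
= 47/(47+14)
= 47/61 = 77.05%

77.05%


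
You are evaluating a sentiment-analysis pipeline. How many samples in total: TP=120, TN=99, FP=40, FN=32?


Total = TP + TN + FP + FN
= 120 + 99 + 40 + 32
= 291
(Predicted positive: 160, predicted negative: 131)

291


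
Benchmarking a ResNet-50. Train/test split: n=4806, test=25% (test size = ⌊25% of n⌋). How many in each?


Test = ⌊4806·25/100⌋ = 1201
Train = 4806 - 1201 = 3605

Train: 3605, Test: 1201


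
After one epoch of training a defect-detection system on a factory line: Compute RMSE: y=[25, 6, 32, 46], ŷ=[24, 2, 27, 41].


MSE = 67/4 = 16.75
RMSE = √(67/4) = 4.0927

4.0927


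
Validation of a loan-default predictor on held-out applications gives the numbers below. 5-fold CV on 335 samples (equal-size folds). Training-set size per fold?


Fold size = 335/5 = 67
Training per fold = 335 - 67 = 268

268


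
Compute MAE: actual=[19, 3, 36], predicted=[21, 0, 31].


Absolute errors: |19-21|=2, |3-0|=3, |36-31|=5
Sum = 10
MAE = 10/3 = 10/3

10/3


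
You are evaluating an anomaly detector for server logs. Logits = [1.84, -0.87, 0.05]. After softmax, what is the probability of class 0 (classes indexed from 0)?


Exponentials: e^1.84=6.2965, e^-0.87=0.419, e^0.05=1.0513
Sum = 7.7668
Softmax = [0.8107, 0.0539, 0.1354]
p[0] = 6.2965/7.7668 = 0.8107

0.8107


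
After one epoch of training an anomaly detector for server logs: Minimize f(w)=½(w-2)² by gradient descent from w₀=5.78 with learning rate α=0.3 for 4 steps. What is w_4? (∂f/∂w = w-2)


step 1: grad = 5.78-2 = 3.78; w = 5.78 - 0.3·(3.78) = 4.646
step 2: grad = 4.646-2 = 2.646; w = 4.646 - 0.3·(2.646) = 3.8522
step 3: grad = 3.8522-2 = 1.8522; w = 3.8522 - 0.3·(1.8522) = 3.29654
step 4: grad = 3.29654-2 = 1.29654; w = 3.29654 - 0.3·(1.29654) = 2.907578

2.907578


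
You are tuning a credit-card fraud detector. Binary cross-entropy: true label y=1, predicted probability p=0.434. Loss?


BCE = -[y·ln(p) + (1-y)·ln(1-p)]
= -1·ln(0.434) - 0
= -ln(0.434) = 0.8347

0.8347


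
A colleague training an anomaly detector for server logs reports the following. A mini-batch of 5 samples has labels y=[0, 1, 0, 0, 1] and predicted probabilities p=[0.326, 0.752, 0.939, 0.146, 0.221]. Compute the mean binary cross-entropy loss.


L[0] = -ln(1-0.326) = -ln(0.674) = 0.3945
L[1] = -ln(0.752) = 0.285
L[2] = -ln(1-0.939) = -ln(0.061) = 2.7969
L[3] = -ln(1-0.146) = -ln(0.854) = 0.1578
L[4] = -ln(0.221) = 1.5096
mean = (0.3945 + 0.285 + 2.7969 + 0.1578 + 1.5096)/5 = 1.0288

1.0288


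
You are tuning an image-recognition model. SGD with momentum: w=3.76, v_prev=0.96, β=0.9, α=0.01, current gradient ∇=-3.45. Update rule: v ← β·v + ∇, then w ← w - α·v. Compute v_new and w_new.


v_new = 0.9·0.96 - 3.45 = 0.864 - 3.45 = -2.586
w_new = 3.76 - 0.01·-2.586 = 3.76 + 0.02586 = 3.78586

v_new=-2.586, w_new=3.78586


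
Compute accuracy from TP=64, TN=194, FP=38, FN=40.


Accuracy = (TP+TN)/(TP+TN+FP+FN)
= (64+194)/(336)
= 258/336 = 76.79%

76.79%


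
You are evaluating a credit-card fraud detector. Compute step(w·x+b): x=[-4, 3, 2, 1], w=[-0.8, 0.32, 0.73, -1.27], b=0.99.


z = (-4)·(-0.8) + (3)·(0.32) + (2)·(0.73) + (1)·(-1.27) + 0.99
  = 5.34
step(z) = 1 (z≥0)

1


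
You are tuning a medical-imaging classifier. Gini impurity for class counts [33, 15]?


Probabilities: [33/48, 15/48] ≈ [0.6875, 0.3125]
Σpᵢ² = (1089 + 225)/48² = 1314/2304
Gini = 1 - Σpᵢ² = 1 - 1314/2304 = 0.4297

0.4297


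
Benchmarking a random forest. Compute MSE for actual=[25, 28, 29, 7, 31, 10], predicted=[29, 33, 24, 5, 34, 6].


Squared errors: (25-29)²=16, (28-33)²=25, (29-24)²=25, (7-5)²=4, (31-34)²=9, (10-6)²=16
Sum = 95
MSE = 95/6 = 95/6

95/6


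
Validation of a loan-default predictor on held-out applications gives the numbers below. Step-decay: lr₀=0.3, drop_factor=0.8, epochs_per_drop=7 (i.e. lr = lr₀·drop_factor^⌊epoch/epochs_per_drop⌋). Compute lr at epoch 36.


n_drops = ⌊36/7⌋ = 5
lr = 0.3·0.8^5 = 0.3·0.32768 = 0.098304

0.098304


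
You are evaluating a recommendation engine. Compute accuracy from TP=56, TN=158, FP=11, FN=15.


Accuracy = (TP+TN)/(TP+TN+FP+FN)
= (56+158)/(240)
= 214/240 = 89.17%

89.17%


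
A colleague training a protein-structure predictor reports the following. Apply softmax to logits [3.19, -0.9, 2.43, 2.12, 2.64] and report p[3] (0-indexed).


Exponentials: e^3.19=24.2884, e^-0.9=0.4066, e^2.43=11.3589, e^2.12=8.3311, e^2.64=14.0132
Sum = 58.3982
Softmax = [0.4159, 0.007, 0.1945, 0.1427, 0.24]
p[3] = 8.3311/58.3982 = 0.1427

0.1427


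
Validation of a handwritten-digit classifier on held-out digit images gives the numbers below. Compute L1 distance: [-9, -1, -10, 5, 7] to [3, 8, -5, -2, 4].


d = |-9-3| + |-1-8| + |-10+ 5| + |5+ 2| + |7-4|
  = 12 + 9 + 5 + 7 + 3
  = 36

36


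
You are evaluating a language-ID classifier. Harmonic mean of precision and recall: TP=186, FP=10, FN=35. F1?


Precision = 186/196 = 0.949
Recall = 186/221 = 0.8416
F1 = 2·P·R/(P+R) = 2·TP/(2·TP+FP+FN) = 372/(372+10+35) = 372/417 = 0.8921

0.8921


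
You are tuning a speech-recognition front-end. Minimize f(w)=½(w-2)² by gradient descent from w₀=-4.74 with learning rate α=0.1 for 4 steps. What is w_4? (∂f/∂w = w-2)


step 1: grad = -4.74-2 = -6.74; w = -4.74 - 0.1·(-6.74) = -4.066
step 2: grad = -4.066-2 = -6.066; w = -4.066 - 0.1·(-6.066) = -3.4594
step 3: grad = -3.4594-2 = -5.4594; w = -3.4594 - 0.1·(-5.4594) = -2.91346
step 4: grad = -2.91346-2 = -4.91346; w = -2.91346 - 0.1·(-4.91346) = -2.422114

-2.422114


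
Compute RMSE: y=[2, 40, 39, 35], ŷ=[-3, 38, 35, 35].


MSE = 45/4 = 11.25
RMSE = √(45/4) = 3.3541

3.3541


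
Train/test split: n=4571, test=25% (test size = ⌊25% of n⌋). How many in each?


Test = ⌊4571·25/100⌋ = 1142
Train = 4571 - 1142 = 3429

Train: 3429, Test: 1142


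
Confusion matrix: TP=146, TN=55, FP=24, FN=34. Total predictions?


Total = TP + TN + FP + FN
= 146 + 55 + 24 + 34
= 259
(Predicted positive: 170, predicted negative: 89)

259


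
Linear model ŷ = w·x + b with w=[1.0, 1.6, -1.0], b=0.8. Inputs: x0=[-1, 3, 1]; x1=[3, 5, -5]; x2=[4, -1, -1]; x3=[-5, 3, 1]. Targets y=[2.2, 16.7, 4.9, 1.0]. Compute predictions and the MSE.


ŷ0 = (1.0)·(-1) + (1.6)·(3) + (-1.0)·(1) + 0.8 = 3.6
ŷ1 = (1.0)·(3) + (1.6)·(5) + (-1.0)·(-5) + 0.8 = 16.8
ŷ2 = (1.0)·(4) + (1.6)·(-1) + (-1.0)·(-1) + 0.8 = 4.2
ŷ3 = (1.0)·(-5) + (1.6)·(3) + (-1.0)·(1) + 0.8 = -0.4
errors² = [1.96, 0.01, 0.49, 1.96]
MSE = 4.4200/4 = 1.105

1.105


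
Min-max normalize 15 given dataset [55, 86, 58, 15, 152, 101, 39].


min=15, max=152
(15-15)/(152-15) = 0/137 = 0.0

0.0


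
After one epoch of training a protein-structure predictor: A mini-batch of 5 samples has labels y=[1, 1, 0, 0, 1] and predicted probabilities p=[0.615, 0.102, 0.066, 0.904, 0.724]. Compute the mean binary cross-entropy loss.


L[0] = -ln(0.615) = 0.4861
L[1] = -ln(0.102) = 2.2828
L[2] = -ln(1-0.066) = -ln(0.934) = 0.0683
L[3] = -ln(1-0.904) = -ln(0.096) = 2.3434
L[4] = -ln(0.724) = 0.323
mean = (0.4861 + 2.2828 + 0.0683 + 2.3434 + 0.323)/5 = 1.1007

1.1007


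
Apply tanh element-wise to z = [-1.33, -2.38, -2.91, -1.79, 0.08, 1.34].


tanh(-1.33) = -0.8692
tanh(-2.38) = -0.983
tanh(-2.91) = -0.9941
tanh(-1.79) = -0.9458
tanh(0.08) = 0.0798
tanh(1.34) = 0.8717
result = [-0.8692, -0.983, -0.9941, -0.9458, 0.0798, 0.8717]

[-0.8692, -0.983, -0.9941, -0.9458, 0.0798, 0.8717]


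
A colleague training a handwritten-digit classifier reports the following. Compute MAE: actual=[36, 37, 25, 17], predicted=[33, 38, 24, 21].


Absolute errors: |36-33|=3, |37-38|=1, |25-24|=1, |17-21|=4
Sum = 9
MAE = 9/4 = 9/4

9/4


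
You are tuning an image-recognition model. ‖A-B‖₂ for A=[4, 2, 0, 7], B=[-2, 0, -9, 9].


d = √((4+ 2)² + (2-0)² + (0+ 9)² + (7-9)²)
  = √(36 + 4 + 81 + 4)
  = √125 = 11.1803

11.1803


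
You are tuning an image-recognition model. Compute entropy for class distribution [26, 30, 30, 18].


Probabilities: [26/104, 30/104, 30/104, 18/104] ≈ [0.25, 0.2885, 0.2885, 0.1731]
H = -((26/104)·log₂(26/104) + (30/104)·log₂(30/104) + (30/104)·log₂(30/104) + (18/104)·log₂(18/104))
  = 1.9727 bits

1.9727 bits


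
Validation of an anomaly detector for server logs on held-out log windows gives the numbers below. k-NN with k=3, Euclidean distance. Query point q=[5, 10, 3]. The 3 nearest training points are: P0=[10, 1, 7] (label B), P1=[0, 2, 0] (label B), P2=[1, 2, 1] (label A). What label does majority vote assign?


d(q,P0) = 11.0454  (label B)
d(q,P1) = 9.8995  (label B)
d(q,P2) = 9.1652  (label A)
Votes: A=1, B=2
Majority → B

B


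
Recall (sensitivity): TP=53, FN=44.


Recall = TP/(TP+FN)
= 53/(53+44)
= 53/97 = 54.64%

54.64%


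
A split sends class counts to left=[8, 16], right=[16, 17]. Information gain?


Parent = [24, 33], H_parent = 0.9819
H_left = 0.9183 (n=24), H_right = 0.9993 (n=33)
H_children = (24/57)·0.9183 + (33/57)·0.9993 = 0.9652
IG = 0.9819 - 0.9652 = 0.0167

0.0167


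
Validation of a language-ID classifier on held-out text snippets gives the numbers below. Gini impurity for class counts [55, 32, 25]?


Probabilities: [55/112, 32/112, 25/112] ≈ [0.4911, 0.2857, 0.2232]
Σpᵢ² = (3025 + 1024 + 625)/112² = 4674/12544
Gini = 1 - Σpᵢ² = 1 - 4674/12544 = 0.6274

0.6274


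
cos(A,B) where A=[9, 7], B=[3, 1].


A·B = 9·3 + 7·1 = 34
‖A‖ = √130 = 11.4018, ‖B‖ = √10 = 3.1623
cos = 34/(√130·√10) = 34/√1300 = 0.943

0.943


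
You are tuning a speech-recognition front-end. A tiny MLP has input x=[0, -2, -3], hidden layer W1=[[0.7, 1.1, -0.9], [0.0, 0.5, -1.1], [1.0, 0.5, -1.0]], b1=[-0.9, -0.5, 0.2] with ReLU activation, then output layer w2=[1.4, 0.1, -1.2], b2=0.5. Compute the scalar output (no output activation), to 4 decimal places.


z1[0] = (0.7)·(0) + (1.1)·(-2) + (-0.9)·(-3) - 0.9 = -0.4
z1[1] = (0.0)·(0) + (0.5)·(-2) + (-1.1)·(-3) - 0.5 = 1.8
z1[2] = (1.0)·(0) + (0.5)·(-2) + (-1.0)·(-3) + 0.2 = 2.2
h = ReLU(z1) = [0.0, 1.8, 2.2]
output = (1.4)·(0.0) + (0.1)·(1.8) + (-1.2)·(2.2) + 0.5 = -1.96

-1.96


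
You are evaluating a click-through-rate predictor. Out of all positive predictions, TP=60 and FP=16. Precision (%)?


Precision = TP/(TP+FP)
= 60/(60+16)
= 60/76 = 78.95%

78.95%


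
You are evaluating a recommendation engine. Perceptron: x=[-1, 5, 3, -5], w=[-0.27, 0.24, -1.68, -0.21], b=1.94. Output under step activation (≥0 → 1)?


z = (-1)·(-0.27) + (5)·(0.24) + (3)·(-1.68) + (-5)·(-0.21) + 1.94
  = -0.58
step(z) = 0 (z<0)

0


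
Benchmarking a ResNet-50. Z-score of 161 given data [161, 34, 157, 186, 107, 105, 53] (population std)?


μ = 114.7143, σ = 52.7656
z = (161 - 114.7143)/52.7656 = 0.8772

0.8772


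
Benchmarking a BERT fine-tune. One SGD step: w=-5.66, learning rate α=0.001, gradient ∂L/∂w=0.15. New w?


w_new = w - α·∇
= -5.66 - 0.001·0.15
= -5.66 - 0.00015
= -5.66015

-5.66015


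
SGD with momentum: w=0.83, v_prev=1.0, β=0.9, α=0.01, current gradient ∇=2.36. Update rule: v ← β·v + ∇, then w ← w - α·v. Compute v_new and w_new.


v_new = 0.9·1.0 + 2.36 = 0.9 + 2.36 = 3.26
w_new = 0.83 - 0.01·3.26 = 0.83 - 0.0326 = 0.7974

v_new=3.26, w_new=0.7974


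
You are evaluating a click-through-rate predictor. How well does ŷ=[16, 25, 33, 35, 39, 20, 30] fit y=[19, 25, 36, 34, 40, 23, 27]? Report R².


ȳ = 29.1429
SS_res = Σ(y-ŷ)² = 38
SS_tot = Σ(y-ȳ)² = 350.86
R² = 1 - SS_res/SS_tot = 1 - 0.1083 = 0.8917

0.8917


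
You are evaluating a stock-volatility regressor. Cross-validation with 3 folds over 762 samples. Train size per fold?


Fold size = 762/3 = 254
Training per fold = 762 - 254 = 508

508


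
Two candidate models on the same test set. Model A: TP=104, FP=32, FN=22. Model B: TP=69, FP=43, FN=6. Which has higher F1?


Model A: P=104/136=0.7647, R=104/126=0.8254, F1=2PR/(P+R)=2TP/(2TP+FP+FN)=208/262=0.7939
Model B: P=69/112=0.6161, R=69/75=0.92, F1=2PR/(P+R)=2TP/(2TP+FP+FN)=138/187=0.738
0.7939 > 0.738 → Model A

Model A


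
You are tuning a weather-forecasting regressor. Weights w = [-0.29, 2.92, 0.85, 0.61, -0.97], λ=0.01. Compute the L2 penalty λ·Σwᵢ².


‖w‖₂² = (-0.29)² + (2.92)² + (0.85)² + (0.61)² + (-0.97)²
     = 0.0841 + 8.5264 + 0.7225 + 0.3721 + 0.9409
     = 10.646
λ·‖w‖₂² = 0.01·10.646 = 0.10646

0.10646


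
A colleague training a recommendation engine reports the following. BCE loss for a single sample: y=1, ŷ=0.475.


BCE = -[y·ln(p) + (1-y)·ln(1-p)]
= -1·ln(0.475) - 0
= -ln(0.475) = 0.7444

0.7444


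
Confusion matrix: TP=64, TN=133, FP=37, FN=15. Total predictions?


Total = TP + TN + FP + FN
= 64 + 133 + 37 + 15
= 249
(Predicted positive: 101, predicted negative: 148)

249


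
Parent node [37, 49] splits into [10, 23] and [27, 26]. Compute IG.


Parent = [37, 49], H_parent = 0.9859
H_left = 0.885 (n=33), H_right = 0.9997 (n=53)
H_children = (33/86)·0.885 + (53/86)·0.9997 = 0.9557
IG = 0.9859 - 0.9557 = 0.0302

0.0302


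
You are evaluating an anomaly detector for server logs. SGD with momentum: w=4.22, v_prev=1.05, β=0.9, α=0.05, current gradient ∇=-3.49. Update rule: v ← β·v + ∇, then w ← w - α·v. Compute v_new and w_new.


v_new = 0.9·1.05 - 3.49 = 0.945 - 3.49 = -2.545
w_new = 4.22 - 0.05·-2.545 = 4.22 + 0.12725 = 4.34725

v_new=-2.545, w_new=4.34725


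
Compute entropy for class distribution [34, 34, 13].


Probabilities: [34/81, 34/81, 13/81] ≈ [0.4198, 0.4198, 0.1605]
H = -((34/81)·log₂(34/81) + (34/81)·log₂(34/81) + (13/81)·log₂(13/81))
  = 1.475 bits

1.475 bits


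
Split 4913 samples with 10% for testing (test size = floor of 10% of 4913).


Test = ⌊4913·10/100⌋ = 491
Train = 4913 - 491 = 4422

Train: 4422, Test: 491


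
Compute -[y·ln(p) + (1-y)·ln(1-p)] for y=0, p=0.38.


BCE = -[y·ln(p) + (1-y)·ln(1-p)]
= -0 - 1·ln(1-0.38)
= -ln(0.62) = 0.478

0.478


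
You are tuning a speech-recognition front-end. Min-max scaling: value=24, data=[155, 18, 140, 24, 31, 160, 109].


min=18, max=160
(24-18)/(160-18) = 6/142 = 0.0423

0.0423


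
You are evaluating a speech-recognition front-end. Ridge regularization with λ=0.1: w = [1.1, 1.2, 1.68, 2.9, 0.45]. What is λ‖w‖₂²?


‖w‖₂² = (1.1)² + (1.2)² + (1.68)² + (2.9)² + (0.45)²
     = 1.21 + 1.44 + 2.8224 + 8.41 + 0.2025
     = 14.0849
λ·‖w‖₂² = 0.1·14.0849 = 1.40849

1.40849


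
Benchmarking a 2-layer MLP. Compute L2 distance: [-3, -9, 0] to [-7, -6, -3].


d = √((-3+ 7)² + (-9+ 6)² + (0+ 3)²)
  = √(16 + 9 + 9)
  = √34 = 5.831

5.831


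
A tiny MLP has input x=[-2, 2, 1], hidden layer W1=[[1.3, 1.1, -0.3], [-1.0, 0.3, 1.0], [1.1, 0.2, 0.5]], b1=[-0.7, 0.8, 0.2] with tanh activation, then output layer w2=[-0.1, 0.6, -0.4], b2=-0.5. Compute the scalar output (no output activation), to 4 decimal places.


z1[0] = (1.3)·(-2) + (1.1)·(2) + (-0.3)·(1) - 0.7 = -1.4
z1[1] = (-1.0)·(-2) + (0.3)·(2) + (1.0)·(1) + 0.8 = 4.4
z1[2] = (1.1)·(-2) + (0.2)·(2) + (0.5)·(1) + 0.2 = -1.1
h = tanh(z1) = [-0.8854, 0.9997, -0.8005]
output = (-0.1)·(-0.8854) + (0.6)·(0.9997) + (-0.4)·(-0.8005) - 0.5 = 0.5086

0.5086


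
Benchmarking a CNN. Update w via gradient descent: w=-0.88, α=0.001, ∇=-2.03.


w_new = w - α·∇
= -0.88 - 0.001·-2.03
= -0.88 + 0.00203
= -0.87797

-0.87797


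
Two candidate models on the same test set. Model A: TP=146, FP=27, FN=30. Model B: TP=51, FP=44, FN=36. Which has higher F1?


Model A: P=146/173=0.8439, R=146/176=0.8295, F1=2PR/(P+R)=2TP/(2TP+FP+FN)=292/349=0.8367
Model B: P=51/95=0.5368, R=51/87=0.5862, F1=2PR/(P+R)=2TP/(2TP+FP+FN)=102/182=0.5604
0.8367 > 0.5604 → Model A

Model A


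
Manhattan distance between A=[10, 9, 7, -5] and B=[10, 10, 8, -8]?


d = |10-10| + |9-10| + |7-8| + |-5+ 8|
  = 0 + 1 + 1 + 3
  = 5

5


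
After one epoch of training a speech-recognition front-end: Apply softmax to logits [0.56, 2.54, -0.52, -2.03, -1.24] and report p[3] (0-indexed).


Exponentials: e^0.56=1.7507, e^2.54=12.6797, e^-0.52=0.5945, e^-2.03=0.1313, e^-1.24=0.2894
Sum = 15.4456
Softmax = [0.1133, 0.8209, 0.0385, 0.0085, 0.0187]
p[3] = 0.1313/15.4456 = 0.0085

0.0085


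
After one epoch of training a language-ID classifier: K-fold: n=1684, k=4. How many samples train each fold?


Fold size = 1684/4 = 421
Training per fold = 1684 - 421 = 1263

1263


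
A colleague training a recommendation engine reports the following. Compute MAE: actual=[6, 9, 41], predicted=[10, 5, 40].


Absolute errors: |6-10|=4, |9-5|=4, |41-40|=1
Sum = 9
MAE = 9/3 = 3

3


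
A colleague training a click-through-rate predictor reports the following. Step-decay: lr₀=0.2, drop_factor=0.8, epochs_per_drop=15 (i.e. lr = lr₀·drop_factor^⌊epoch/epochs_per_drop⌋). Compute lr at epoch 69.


n_drops = ⌊69/15⌋ = 4
lr = 0.2·0.8^4 = 0.2·0.4096 = 0.08192

0.08192


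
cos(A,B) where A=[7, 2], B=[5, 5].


A·B = 7·5 + 2·5 = 45
‖A‖ = √53 = 7.2801, ‖B‖ = √50 = 7.0711
cos = 45/(√53·√50) = 45/√2650 = 0.8742

0.8742


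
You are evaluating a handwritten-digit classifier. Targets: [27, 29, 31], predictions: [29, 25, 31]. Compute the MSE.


Squared errors: (27-29)²=4, (29-25)²=16, (31-31)²=0
Sum = 20
MSE = 20/3 = 20/3

20/3


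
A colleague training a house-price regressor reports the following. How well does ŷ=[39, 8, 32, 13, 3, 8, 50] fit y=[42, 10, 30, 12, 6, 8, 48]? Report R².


ȳ = 22.2857
SS_res = Σ(y-ŷ)² = 31
SS_tot = Σ(y-ȳ)² = 1835.43
R² = 1 - SS_res/SS_tot = 1 - 0.0169 = 0.9831

0.9831


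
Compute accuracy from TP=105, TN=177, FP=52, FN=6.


Accuracy = (TP+TN)/(TP+TN+FP+FN)
= (105+177)/(340)
= 282/340 = 82.94%

82.94%


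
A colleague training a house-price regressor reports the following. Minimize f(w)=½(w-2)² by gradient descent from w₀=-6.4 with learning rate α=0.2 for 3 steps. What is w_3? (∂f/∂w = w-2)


step 1: grad = -6.4-2 = -8.4; w = -6.4 - 0.2·(-8.4) = -4.72
step 2: grad = -4.72-2 = -6.72; w = -4.72 - 0.2·(-6.72) = -3.376
step 3: grad = -3.376-2 = -5.376; w = -3.376 - 0.2·(-5.376) = -2.3008

-2.3008


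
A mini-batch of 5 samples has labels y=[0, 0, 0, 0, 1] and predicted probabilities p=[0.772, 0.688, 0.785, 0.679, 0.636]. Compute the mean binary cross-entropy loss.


L[0] = -ln(1-0.772) = -ln(0.228) = 1.4784
L[1] = -ln(1-0.688) = -ln(0.312) = 1.1648
L[2] = -ln(1-0.785) = -ln(0.215) = 1.5371
L[3] = -ln(1-0.679) = -ln(0.321) = 1.1363
L[4] = -ln(0.636) = 0.4526
mean = (1.4784 + 1.1648 + 1.5371 + 1.1363 + 0.4526)/5 = 1.1538

1.1538


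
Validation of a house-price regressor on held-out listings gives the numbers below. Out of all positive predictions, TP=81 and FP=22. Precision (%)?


Precision = TP/(TP+FP)
= 81/(81+22)
= 81/103 = 78.64%

78.64%


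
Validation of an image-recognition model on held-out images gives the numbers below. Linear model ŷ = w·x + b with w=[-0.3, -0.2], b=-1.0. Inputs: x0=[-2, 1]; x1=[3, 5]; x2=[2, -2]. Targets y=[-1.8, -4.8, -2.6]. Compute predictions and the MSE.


ŷ0 = (-0.3)·(-2) + (-0.2)·(1) - 1.0 = -0.6
ŷ1 = (-0.3)·(3) + (-0.2)·(5) - 1.0 = -2.9
ŷ2 = (-0.3)·(2) + (-0.2)·(-2) - 1.0 = -1.2
errors² = [1.44, 3.61, 1.96]
MSE = 7.0100/3 = 2.3367

2.3367


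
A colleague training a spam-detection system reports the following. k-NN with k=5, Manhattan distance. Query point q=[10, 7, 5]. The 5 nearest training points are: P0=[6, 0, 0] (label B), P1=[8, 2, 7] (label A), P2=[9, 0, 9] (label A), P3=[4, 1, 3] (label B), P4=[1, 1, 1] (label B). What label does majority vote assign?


d(q,P0) = 16  (label B)
d(q,P1) = 9  (label A)
d(q,P2) = 12  (label A)
d(q,P3) = 14  (label B)
d(q,P4) = 19  (label B)
Votes: A=2, B=3
Majority → B

B


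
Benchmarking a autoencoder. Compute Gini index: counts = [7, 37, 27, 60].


Probabilities: [7/131, 37/131, 27/131, 60/131] ≈ [0.0534, 0.2824, 0.2061, 0.458]
Σpᵢ² = (49 + 1369 + 729 + 3600)/131² = 5747/17161
Gini = 1 - Σpᵢ² = 1 - 5747/17161 = 0.6651

0.6651


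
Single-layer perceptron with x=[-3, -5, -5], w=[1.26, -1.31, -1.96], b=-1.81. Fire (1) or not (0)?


z = (-3)·(1.26) + (-5)·(-1.31) + (-5)·(-1.96) - 1.81
  = 10.76
step(z) = 1 (z≥0)

1


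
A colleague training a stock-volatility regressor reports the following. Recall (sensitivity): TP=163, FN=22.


Recall = TP/(TP+FN)
= 163/(163+22)
= 163/185 = 88.11%

88.11%


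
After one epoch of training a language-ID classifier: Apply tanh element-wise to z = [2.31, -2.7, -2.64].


tanh(2.31) = 0.9805
tanh(-2.7) = -0.991
tanh(-2.64) = -0.9899
result = [0.9805, -0.991, -0.9899]

[0.9805, -0.991, -0.9899]


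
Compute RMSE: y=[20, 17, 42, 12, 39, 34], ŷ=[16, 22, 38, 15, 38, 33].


MSE = 68/6 = 11.3333
RMSE = √(68/6) = 3.3665

3.3665


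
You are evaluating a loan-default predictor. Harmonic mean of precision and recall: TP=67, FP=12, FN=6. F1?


Precision = 67/79 = 0.8481
Recall = 67/73 = 0.9178
F1 = 2·P·R/(P+R) = 2·TP/(2·TP+FP+FN) = 134/(134+12+6) = 134/152 = 0.8816

0.8816


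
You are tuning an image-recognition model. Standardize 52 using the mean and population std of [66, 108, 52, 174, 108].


μ = 101.6, σ = 42.5469
z = (52 - 101.6)/42.5469 = -1.1658

-1.1658


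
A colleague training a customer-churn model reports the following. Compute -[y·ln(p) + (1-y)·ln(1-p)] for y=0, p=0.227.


BCE = -[y·ln(p) + (1-y)·ln(1-p)]
= -0 - 1·ln(1-0.227)
= -ln(0.773) = 0.2575

0.2575


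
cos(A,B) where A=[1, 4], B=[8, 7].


A·B = 1·8 + 4·7 = 36
‖A‖ = √17 = 4.1231, ‖B‖ = √113 = 10.6301
cos = 36/(√17·√113) = 36/√1921 = 0.8214

0.8214


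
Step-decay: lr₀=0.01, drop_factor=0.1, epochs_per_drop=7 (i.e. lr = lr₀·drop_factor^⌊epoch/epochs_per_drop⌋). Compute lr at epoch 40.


n_drops = ⌊40/7⌋ = 5
lr = 0.01·0.1^5 = 0.01·0.00001 = 0.0000001

0.0000001


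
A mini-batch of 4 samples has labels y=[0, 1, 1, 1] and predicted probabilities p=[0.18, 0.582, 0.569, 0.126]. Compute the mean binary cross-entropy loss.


L[0] = -ln(1-0.18) = -ln(0.82) = 0.1985
L[1] = -ln(0.582) = 0.5413
L[2] = -ln(0.569) = 0.5639
L[3] = -ln(0.126) = 2.0715
mean = (0.1985 + 0.5413 + 0.5639 + 2.0715)/4 = 0.8438

0.8438


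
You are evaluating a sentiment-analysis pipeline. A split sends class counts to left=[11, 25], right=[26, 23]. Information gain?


Parent = [37, 48], H_parent = 0.9879
H_left = 0.888 (n=36), H_right = 0.9973 (n=49)
H_children = (36/85)·0.888 + (49/85)·0.9973 = 0.951
IG = 0.9879 - 0.951 = 0.0369

0.0369


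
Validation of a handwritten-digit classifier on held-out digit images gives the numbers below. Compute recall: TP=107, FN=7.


Recall = TP/(TP+FN)
= 107/(107+7)
= 107/114 = 93.86%

93.86%


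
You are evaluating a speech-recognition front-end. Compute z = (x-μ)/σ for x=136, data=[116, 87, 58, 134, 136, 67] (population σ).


μ = 99.6667, σ = 30.9013
z = (136 - 99.6667)/30.9013 = 1.1758

1.1758


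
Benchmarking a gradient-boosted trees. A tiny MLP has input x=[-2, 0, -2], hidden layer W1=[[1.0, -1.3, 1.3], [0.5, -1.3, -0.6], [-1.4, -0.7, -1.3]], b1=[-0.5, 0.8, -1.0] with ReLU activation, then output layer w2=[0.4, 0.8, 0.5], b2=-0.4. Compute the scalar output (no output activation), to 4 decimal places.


z1[0] = (1.0)·(-2) + (-1.3)·(0) + (1.3)·(-2) - 0.5 = -5.1
z1[1] = (0.5)·(-2) + (-1.3)·(0) + (-0.6)·(-2) + 0.8 = 1.0
z1[2] = (-1.4)·(-2) + (-0.7)·(0) + (-1.3)·(-2) - 1.0 = 4.4
h = ReLU(z1) = [0.0, 1.0, 4.4]
output = (0.4)·(0.0) + (0.8)·(1.0) + (0.5)·(4.4) - 0.4 = 2.6

2.6


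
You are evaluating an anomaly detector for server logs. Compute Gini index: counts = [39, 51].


Probabilities: [39/90, 51/90] ≈ [0.4333, 0.5667]
Σpᵢ² = (1521 + 2601)/90² = 4122/8100
Gini = 1 - Σpᵢ² = 1 - 4122/8100 = 0.4911

0.4911


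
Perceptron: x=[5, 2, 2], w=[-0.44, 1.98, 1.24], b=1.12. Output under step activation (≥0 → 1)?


z = (5)·(-0.44) + (2)·(1.98) + (2)·(1.24) + 1.12
  = 5.36
step(z) = 1 (z≥0)

1


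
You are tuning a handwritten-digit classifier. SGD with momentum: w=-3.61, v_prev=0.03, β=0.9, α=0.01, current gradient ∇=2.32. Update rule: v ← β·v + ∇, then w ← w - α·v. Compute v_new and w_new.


v_new = 0.9·0.03 + 2.32 = 0.027 + 2.32 = 2.347
w_new = -3.61 - 0.01·2.347 = -3.61 - 0.02347 = -3.63347

v_new=2.347, w_new=-3.63347


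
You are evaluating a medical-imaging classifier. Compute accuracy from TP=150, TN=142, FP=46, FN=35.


Accuracy = (TP+TN)/(TP+TN+FP+FN)
= (150+142)/(373)
= 292/373 = 78.28%

78.28%


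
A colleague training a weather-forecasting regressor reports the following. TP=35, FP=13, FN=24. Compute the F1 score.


Precision = 35/48 = 0.7292
Recall = 35/59 = 0.5932
F1 = 2·P·R/(P+R) = 2·TP/(2·TP+FP+FN) = 70/(70+13+24) = 70/107 = 0.6542

0.6542


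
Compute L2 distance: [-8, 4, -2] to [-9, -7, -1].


d = √((-8+ 9)² + (4+ 7)² + (-2+ 1)²)
  = √(1 + 121 + 1)
  = √123 = 11.0905

11.0905


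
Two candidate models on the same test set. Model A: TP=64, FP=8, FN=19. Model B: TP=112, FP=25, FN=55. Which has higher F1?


Model A: P=64/72=0.8889, R=64/83=0.7711, F1=2PR/(P+R)=2TP/(2TP+FP+FN)=128/155=0.8258
Model B: P=112/137=0.8175, R=112/167=0.6707, F1=2PR/(P+R)=2TP/(2TP+FP+FN)=224/304=0.7368
0.8258 > 0.7368 → Model A

Model A


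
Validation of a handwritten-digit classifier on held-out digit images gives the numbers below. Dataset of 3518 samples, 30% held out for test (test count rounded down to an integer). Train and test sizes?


Test = ⌊3518·30/100⌋ = 1055
Train = 3518 - 1055 = 2463

Train: 2463, Test: 1055


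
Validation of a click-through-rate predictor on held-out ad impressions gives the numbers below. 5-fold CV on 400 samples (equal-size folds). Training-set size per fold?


Fold size = 400/5 = 80
Training per fold = 400 - 80 = 320

320


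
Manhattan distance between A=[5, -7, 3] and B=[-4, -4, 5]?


d = |5+ 4| + |-7+ 4| + |3-5|
  = 9 + 3 + 2
  = 14

14


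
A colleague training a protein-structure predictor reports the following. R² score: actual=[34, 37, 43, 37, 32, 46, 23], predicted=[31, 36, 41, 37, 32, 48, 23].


ȳ = 36
SS_res = Σ(y-ŷ)² = 18
SS_tot = Σ(y-ȳ)² = 340
R² = 1 - SS_res/SS_tot = 1 - 0.0529 = 0.9471

0.9471


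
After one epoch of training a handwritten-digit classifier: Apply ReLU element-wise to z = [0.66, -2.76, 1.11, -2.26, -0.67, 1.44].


ReLU(0.66) = max(0, 0.66) = 0.66
ReLU(-2.76) = max(0, -2.76) = 0.0
ReLU(1.11) = max(0, 1.11) = 1.11
ReLU(-2.26) = max(0, -2.26) = 0.0
ReLU(-0.67) = max(0, -0.67) = 0.0
ReLU(1.44) = max(0, 1.44) = 1.44
result = [0.66, 0.0, 1.11, 0.0, 0.0, 1.44]

[0.66, 0.0, 1.11, 0.0, 0.0, 1.44]


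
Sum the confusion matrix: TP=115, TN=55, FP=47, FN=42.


Total = TP + TN + FP + FN
= 115 + 55 + 47 + 42
= 259
(Predicted positive: 162, predicted negative: 97)

259


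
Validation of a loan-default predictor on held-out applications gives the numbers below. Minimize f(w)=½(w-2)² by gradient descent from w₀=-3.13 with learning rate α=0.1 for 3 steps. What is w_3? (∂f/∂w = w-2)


step 1: grad = -3.13-2 = -5.13; w = -3.13 - 0.1·(-5.13) = -2.617
step 2: grad = -2.617-2 = -4.617; w = -2.617 - 0.1·(-4.617) = -2.1553
step 3: grad = -2.1553-2 = -4.1553; w = -2.1553 - 0.1·(-4.1553) = -1.73977

-1.73977


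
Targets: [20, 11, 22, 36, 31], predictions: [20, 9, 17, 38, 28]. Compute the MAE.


Absolute errors: |20-20|=0, |11-9|=2, |22-17|=5, |36-38|=2, |31-28|=3
Sum = 12
MAE = 12/5 = 12/5

12/5


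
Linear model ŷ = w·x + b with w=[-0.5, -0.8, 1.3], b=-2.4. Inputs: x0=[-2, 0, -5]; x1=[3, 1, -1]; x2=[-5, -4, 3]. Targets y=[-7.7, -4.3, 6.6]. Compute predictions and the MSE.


ŷ0 = (-0.5)·(-2) + (-0.8)·(0) + (1.3)·(-5) - 2.4 = -7.9
ŷ1 = (-0.5)·(3) + (-0.8)·(1) + (1.3)·(-1) - 2.4 = -6.0
ŷ2 = (-0.5)·(-5) + (-0.8)·(-4) + (1.3)·(3) - 2.4 = 7.2
errors² = [0.04, 2.89, 0.36]
MSE = 3.2900/3 = 1.0967

1.0967


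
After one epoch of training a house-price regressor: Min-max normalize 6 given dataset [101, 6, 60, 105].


min=6, max=105
(6-6)/(105-6) = 0/99 = 0.0

0.0


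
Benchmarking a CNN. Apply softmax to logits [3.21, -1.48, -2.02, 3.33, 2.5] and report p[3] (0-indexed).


Exponentials: e^3.21=24.7791, e^-1.48=0.2276, e^-2.02=0.1327, e^3.33=27.9383, e^2.5=12.1825
Sum = 65.2602
Softmax = [0.3797, 0.0035, 0.002, 0.4281, 0.1867]
p[3] = 27.9383/65.2602 = 0.4281

0.4281


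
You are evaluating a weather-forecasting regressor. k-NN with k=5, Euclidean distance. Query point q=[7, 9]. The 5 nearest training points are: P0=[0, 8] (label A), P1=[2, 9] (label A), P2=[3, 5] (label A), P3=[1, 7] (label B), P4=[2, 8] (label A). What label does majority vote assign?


d(q,P0) = 7.0711  (label A)
d(q,P1) = 5.0  (label A)
d(q,P2) = 5.6569  (label A)
d(q,P3) = 6.3246  (label B)
d(q,P4) = 5.099  (label A)
Votes: A=4, B=1
Majority → A

A


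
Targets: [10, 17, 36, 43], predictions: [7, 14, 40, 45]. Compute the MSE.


Squared errors: (10-7)²=9, (17-14)²=9, (36-40)²=16, (43-45)²=4
Sum = 38
MSE = 38/4 = 19/2

19/2


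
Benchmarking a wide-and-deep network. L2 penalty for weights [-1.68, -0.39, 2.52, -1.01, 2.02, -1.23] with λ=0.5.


‖w‖₂² = (-1.68)² + (-0.39)² + (2.52)² + (-1.01)² + (2.02)² + (-1.23)²
     = 2.8224 + 0.1521 + 6.3504 + 1.0201 + 4.0804 + 1.5129
     = 15.9383
λ·‖w‖₂² = 0.5·15.9383 = 7.96915

7.96915


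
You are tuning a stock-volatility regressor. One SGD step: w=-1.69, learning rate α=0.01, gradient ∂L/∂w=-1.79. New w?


w_new = w - α·∇
= -1.69 - 0.01·-1.79
= -1.69 + 0.0179
= -1.6721

-1.6721


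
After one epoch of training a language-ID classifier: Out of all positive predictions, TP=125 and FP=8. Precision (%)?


Precision = TP/(TP+FP)
= 125/(125+8)
= 125/133 = 93.98%

93.98%


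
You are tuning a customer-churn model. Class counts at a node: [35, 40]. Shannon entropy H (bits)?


Probabilities: [35/75, 40/75] ≈ [0.4667, 0.5333]
H = -((35/75)·log₂(35/75) + (40/75)·log₂(40/75))
  = 0.9968 bits

0.9968 bits


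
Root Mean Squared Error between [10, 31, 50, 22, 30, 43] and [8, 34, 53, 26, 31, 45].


MSE = 43/6 = 7.1667
RMSE = √(43/6) = 2.6771

2.6771


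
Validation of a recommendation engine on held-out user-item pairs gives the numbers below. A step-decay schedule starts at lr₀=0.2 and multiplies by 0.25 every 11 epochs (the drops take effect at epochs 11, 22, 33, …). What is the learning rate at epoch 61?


n_drops = ⌊61/11⌋ = 5
lr = 0.2·0.25^5 = 0.2·0.0009765625 = 0.0001953125

0.0001953125


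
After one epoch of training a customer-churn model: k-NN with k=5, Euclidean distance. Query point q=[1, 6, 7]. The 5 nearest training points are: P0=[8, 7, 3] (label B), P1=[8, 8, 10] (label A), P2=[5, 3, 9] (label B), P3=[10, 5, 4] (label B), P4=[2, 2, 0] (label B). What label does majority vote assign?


d(q,P0) = 8.124  (label B)
d(q,P1) = 7.874  (label A)
d(q,P2) = 5.3852  (label B)
d(q,P3) = 9.5394  (label B)
d(q,P4) = 8.124  (label B)
Votes: A=1, B=4
Majority → B

B


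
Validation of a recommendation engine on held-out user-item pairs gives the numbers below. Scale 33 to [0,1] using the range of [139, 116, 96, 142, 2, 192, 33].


min=2, max=192
(33-2)/(192-2) = 31/190 = 0.1632

0.1632


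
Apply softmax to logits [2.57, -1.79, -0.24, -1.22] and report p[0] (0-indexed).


Exponentials: e^2.57=13.0658, e^-1.79=0.167, e^-0.24=0.7866, e^-1.22=0.2952
Sum = 14.3146
Softmax = [0.9128, 0.0117, 0.055, 0.0206]
p[0] = 13.0658/14.3146 = 0.9128

0.9128


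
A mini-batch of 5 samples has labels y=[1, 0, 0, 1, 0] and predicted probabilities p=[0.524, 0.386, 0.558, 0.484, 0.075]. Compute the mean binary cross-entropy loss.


L[0] = -ln(0.524) = 0.6463
L[1] = -ln(1-0.386) = -ln(0.614) = 0.4878
L[2] = -ln(1-0.558) = -ln(0.442) = 0.8164
L[3] = -ln(0.484) = 0.7257
L[4] = -ln(1-0.075) = -ln(0.925) = 0.078
mean = (0.6463 + 0.4878 + 0.8164 + 0.7257 + 0.078)/5 = 0.5508

0.5508


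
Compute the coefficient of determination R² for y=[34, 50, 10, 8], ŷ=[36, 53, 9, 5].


ȳ = 25.5
SS_res = Σ(y-ŷ)² = 23
SS_tot = Σ(y-ȳ)² = 1219
R² = 1 - SS_res/SS_tot = 1 - 0.0189 = 0.9811

0.9811


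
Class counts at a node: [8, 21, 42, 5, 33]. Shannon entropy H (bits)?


Probabilities: [8/109, 21/109, 42/109, 5/109, 33/109] ≈ [0.0734, 0.1927, 0.3853, 0.0459, 0.3028]
H = -((8/109)·log₂(8/109) + (21/109)·log₂(21/109) + (42/109)·log₂(42/109) + (5/109)·log₂(5/109) + (33/109)·log₂(33/109))
  = 1.9903 bits

1.9903 bits


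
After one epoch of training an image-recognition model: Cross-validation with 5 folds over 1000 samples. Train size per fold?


Fold size = 1000/5 = 200
Training per fold = 1000 - 200 = 800

800


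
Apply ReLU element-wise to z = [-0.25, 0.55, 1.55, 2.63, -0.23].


ReLU(-0.25) = max(0, -0.25) = 0.0
ReLU(0.55) = max(0, 0.55) = 0.55
ReLU(1.55) = max(0, 1.55) = 1.55
ReLU(2.63) = max(0, 2.63) = 2.63
ReLU(-0.23) = max(0, -0.23) = 0.0
result = [0.0, 0.55, 1.55, 2.63, 0.0]

[0.0, 0.55, 1.55, 2.63, 0.0]


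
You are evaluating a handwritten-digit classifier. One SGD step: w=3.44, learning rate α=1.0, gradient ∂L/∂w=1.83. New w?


w_new = w - α·∇
= 3.44 - 1.0·1.83
= 3.44 - 1.83
= 1.61

1.61


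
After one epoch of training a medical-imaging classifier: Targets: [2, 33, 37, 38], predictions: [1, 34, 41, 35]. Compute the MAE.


Absolute errors: |2-1|=1, |33-34|=1, |37-41|=4, |38-35|=3
Sum = 9
MAE = 9/4 = 9/4

9/4


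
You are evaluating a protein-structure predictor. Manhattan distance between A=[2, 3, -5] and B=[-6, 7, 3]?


d = |2+ 6| + |3-7| + |-5-3|
  = 8 + 4 + 8
  = 20

20


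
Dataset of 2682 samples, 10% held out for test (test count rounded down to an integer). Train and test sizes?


Test = ⌊2682·10/100⌋ = 268
Train = 2682 - 268 = 2414

Train: 2414, Test: 268


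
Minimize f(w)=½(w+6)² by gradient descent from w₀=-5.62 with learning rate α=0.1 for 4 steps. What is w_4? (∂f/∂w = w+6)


step 1: grad = -5.62+6 = 0.38; w = -5.62 - 0.1·(0.38) = -5.658
step 2: grad = -5.658+6 = 0.342; w = -5.658 - 0.1·(0.342) = -5.6922
step 3: grad = -5.6922+6 = 0.3078; w = -5.6922 - 0.1·(0.3078) = -5.72298
step 4: grad = -5.72298+6 = 0.27702; w = -5.72298 - 0.1·(0.27702) = -5.750682

-5.750682
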